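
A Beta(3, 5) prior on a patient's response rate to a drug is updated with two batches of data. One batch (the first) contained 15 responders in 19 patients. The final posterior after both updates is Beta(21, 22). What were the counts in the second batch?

3 responders and 13 non-responders

Because Beta–binomial updating is additive in the counts, the combined data contributed (α_post−α_prior, β_post−β_prior) successes and failures.
Total across both batches: 21−3=18 responders, 22−5=17 non-responders.
Subtract the first batch: 18−15=3 responders and 17−4=13 non-responders.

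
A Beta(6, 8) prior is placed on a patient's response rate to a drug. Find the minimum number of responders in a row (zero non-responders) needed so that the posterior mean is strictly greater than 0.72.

k = 15

After k responders and 0 non-responders the posterior is Beta(6+k, 8), with mean (6+k)/(6+8+k).
Set (6+k)/(14+k) > 0.72 and solve: k > (0.72·14 − 6)/(1 − 0.72) = 14.571.
The smallest integer exceeding 14.571 is 15, and checking k=15: (21)/(29) = 0.7241 > 0.72.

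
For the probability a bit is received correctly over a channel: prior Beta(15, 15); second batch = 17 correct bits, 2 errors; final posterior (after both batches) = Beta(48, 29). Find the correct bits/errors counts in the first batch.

Sequential conjugate updates are equivalent to a single update on the pooled data, so total successes = posterior α − prior α and total failures = posterior β − prior β.
Total across both batches: 48−15=33 correct bits, 29−15=14 errors.
Subtract the second batch: 33−17=16 correct bits and 14−2=12 errors.

16 correct bits and 12 errors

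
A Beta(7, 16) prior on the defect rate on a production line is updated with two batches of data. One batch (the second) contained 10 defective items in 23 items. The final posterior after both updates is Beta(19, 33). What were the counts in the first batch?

2 defective items and 4 good items

Because Beta–binomial updating is additive in the counts, the combined data contributed (α_post−α_prior, β_post−β_prior) successes and failures.
Total across both batches: 19−7=12 defective items, 33−16=17 good items.
Subtract the second batch: 12−10=2 defective items and 17−13=4 good items.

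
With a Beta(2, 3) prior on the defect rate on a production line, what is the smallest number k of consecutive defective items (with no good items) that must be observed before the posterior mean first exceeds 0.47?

After k defective items and 0 good items the posterior is Beta(2+k, 3), with mean (2+k)/(2+3+k).
Set (2+k)/(5+k) > 0.47 and solve: k > (0.47·5 − 2)/(1 − 0.47) = 0.660.
The smallest integer exceeding 0.660 is 1.

k = 1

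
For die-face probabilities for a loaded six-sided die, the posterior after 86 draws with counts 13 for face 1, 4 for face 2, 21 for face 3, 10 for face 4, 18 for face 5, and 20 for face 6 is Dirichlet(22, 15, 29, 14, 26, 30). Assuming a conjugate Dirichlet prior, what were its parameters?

For a Dirichlet(α) prior with multinomial counts c, the posterior is Dirichlet(α + c) componentwise.
Subtract each count from the matching posterior parameter: 22−13=9, 15−4=11, 29−21=8, 14−10=4, 26−18=8, 30−20=10.

Dirichlet(9, 11, 8, 4, 8, 10)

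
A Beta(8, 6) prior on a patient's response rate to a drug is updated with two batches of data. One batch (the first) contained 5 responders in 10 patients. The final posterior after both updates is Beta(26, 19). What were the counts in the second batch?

Because Beta–binomial updating is additive in the counts, the combined data contributed (α_post−α_prior, β_post−β_prior) successes and failures.
Total across both batches: 26−8=18 responders, 19−6=13 non-responders.
Subtract the first batch: 18−5=13 responders and 13−5=8 non-responders.

13 responders and 8 non-responders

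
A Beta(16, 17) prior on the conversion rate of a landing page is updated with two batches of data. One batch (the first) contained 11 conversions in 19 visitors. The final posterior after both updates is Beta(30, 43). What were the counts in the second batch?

3 conversions and 18 bounces

Because Beta–binomial updating is additive in the counts, the combined data contributed (α_post−α_prior, β_post−β_prior) successes and failures.
Total across both batches: 30−16=14 conversions, 43−17=26 bounces.
Subtract the first batch: 14−11=3 conversions and 26−8=18 bounces.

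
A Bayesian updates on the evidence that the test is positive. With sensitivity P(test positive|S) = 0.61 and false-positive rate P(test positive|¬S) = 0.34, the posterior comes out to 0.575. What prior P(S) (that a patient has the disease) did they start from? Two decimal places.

In odds form, posterior odds = prior odds × likelihood ratio, so prior odds = posterior odds ÷ LR.
Posterior odds = 0.575/(1−0.575) = 1.3529. LR = 0.61/0.34 = 1.7941.
Prior odds = 1.3529/1.7941 = 0.7541, so P(S) = 0.7541/(1+0.7541) ≈ 0.43.

P(S) = 0.43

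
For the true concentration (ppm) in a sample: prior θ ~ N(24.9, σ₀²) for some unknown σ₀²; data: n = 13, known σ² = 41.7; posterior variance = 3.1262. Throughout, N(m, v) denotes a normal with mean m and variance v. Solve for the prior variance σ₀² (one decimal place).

σ₀² = 123.1

Posterior precision equals prior precision plus data precision: 1/σ_n² = 1/σ₀² + n/σ².
So 1/σ₀² = 1/3.1262 − 13/41.7 = 0.319877 − 0.311751 = 0.008126.
Hence σ₀² = 1/0.008126 ≈ 123.1.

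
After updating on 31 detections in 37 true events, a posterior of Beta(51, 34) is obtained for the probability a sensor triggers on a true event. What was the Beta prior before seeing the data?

Beta(20, 28)

A Beta(α, β) prior with s successes and f failures in binomial data gives a Beta(α+s, β+f) posterior.
Subtract the data counts: 51−31=20, 34−6=28.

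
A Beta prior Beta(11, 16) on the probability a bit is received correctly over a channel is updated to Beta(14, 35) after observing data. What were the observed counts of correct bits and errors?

3 correct bits and 19 errors

Under Beta–binomial conjugacy the posterior parameters are (α+s, β+f).
Match parameters: s=14−11=3, f=35−16=19.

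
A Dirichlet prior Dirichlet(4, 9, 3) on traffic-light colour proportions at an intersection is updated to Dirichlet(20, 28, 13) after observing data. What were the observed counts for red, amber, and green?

counts (16, 19, 10)

For a Dirichlet(α) prior with multinomial counts c, the posterior is Dirichlet(α + c) componentwise.
Counts are posterior − prior componentwise: 20−4=16, 28−9=19, 13−3=10.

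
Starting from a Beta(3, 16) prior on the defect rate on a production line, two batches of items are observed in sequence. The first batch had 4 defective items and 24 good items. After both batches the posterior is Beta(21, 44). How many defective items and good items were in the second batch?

Because Beta–binomial updating is additive in the counts, the combined data contributed (α_post−α_prior, β_post−β_prior) successes and failures.
Total across both batches: 21−3=18 defective items, 44−16=28 good items.
Subtract the first batch: 18−4=14 defective items and 28−24=4 good items.

14 defective items and 4 good items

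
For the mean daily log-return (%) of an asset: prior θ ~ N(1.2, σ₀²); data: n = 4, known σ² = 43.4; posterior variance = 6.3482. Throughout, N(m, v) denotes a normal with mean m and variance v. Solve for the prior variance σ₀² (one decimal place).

σ₀² = 15.3

Posterior precision equals prior precision plus data precision: 1/σ_n² = 1/σ₀² + n/σ².
So 1/σ₀² = 1/6.3482 − 4/43.4 = 0.157525 − 0.092166 = 0.065359.
Hence σ₀² = 1/0.065359 ≈ 15.3.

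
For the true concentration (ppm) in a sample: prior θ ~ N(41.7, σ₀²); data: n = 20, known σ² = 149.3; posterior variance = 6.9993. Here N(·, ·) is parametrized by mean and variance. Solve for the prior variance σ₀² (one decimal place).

Posterior precision equals prior precision plus data precision: 1/σ_n² = 1/σ₀² + n/σ².
So 1/σ₀² = 1/6.9993 − 20/149.3 = 0.142871 − 0.133958 = 0.008913.
Hence σ₀² = 1/0.008913 ≈ 112.2.

σ₀² = 112.2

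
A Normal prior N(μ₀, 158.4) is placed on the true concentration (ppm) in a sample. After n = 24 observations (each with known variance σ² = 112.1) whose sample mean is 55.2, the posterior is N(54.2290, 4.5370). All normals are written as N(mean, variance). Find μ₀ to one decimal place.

μ₀ = 21.3

With known observation variance, the Normal–Normal posterior has precision τ_n = τ₀ + n/σ² and mean μ_n = (τ₀μ₀ + (n/σ²)x̄)/τ_n.
Here τ₀ = 1/158.4 = 0.006313 and τ_data = 24/112.1 = 0.214095, so τ_n = 0.220408.
Rearranging for μ₀: μ₀ = (μ_n·τ_n − τ_data·x̄)/τ₀ = (54.2290·0.220408 − 0.214095·55.2) / 0.006313 = 0.134461/0.006313 ≈ 21.3.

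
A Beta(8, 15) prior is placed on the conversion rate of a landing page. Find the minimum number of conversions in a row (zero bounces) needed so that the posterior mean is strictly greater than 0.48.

After k conversions and 0 bounces the posterior is Beta(8+k, 15), with mean (8+k)/(8+15+k).
Set (8+k)/(23+k) > 0.48 and solve: k > (0.48·23 − 8)/(1 − 0.48) = 5.846.
The smallest integer exceeding 5.846 is 6.

k = 6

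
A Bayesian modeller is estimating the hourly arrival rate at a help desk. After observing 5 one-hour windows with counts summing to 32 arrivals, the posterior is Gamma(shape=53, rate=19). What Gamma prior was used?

Gamma(shape=21, rate=14)

Gamma–Poisson conjugacy: posterior shape = α + Σxᵢ, posterior rate = β + n.
So α = 53 − 32 = 21 and β = 19 − 5 = 14.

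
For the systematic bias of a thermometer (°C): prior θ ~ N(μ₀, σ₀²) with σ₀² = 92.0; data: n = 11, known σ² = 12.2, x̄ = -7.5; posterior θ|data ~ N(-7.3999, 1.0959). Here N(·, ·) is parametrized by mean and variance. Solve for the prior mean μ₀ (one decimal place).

The posterior mean is a precision-weighted average: μ_n = (τ₀μ₀ + τ_data·x̄)/(τ₀+τ_data), with τ₀=1/σ₀² and τ_data=n/σ².
Here τ₀ = 1/92.0 = 0.010870 and τ_data = 11/12.2 = 0.901639, so τ_n = 0.912509.
Rearranging for μ₀: μ₀ = (μ_n·τ_n − τ_data·x̄)/τ₀ = (-7.3999·0.912509 − 0.901639·-7.5) / 0.010870 = 0.009817/0.010870 ≈ 0.9.

μ₀ = 0.9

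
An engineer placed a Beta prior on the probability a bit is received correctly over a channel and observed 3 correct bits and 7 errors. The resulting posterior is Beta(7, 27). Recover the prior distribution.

Under Beta–binomial conjugacy the posterior parameters are (α+s, β+f).
Subtract the data counts: 7−3=4, 27−7=20.

Beta(4, 20)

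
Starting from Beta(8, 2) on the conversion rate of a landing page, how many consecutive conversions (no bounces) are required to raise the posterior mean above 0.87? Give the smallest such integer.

k = 6

After k conversions and 0 bounces the posterior is Beta(8+k, 2), with mean (8+k)/(8+2+k).
Set (8+k)/(10+k) > 0.87 and solve: k > (0.87·10 − 8)/(1 − 0.87) = 5.385.
The smallest integer exceeding 5.385 is 6.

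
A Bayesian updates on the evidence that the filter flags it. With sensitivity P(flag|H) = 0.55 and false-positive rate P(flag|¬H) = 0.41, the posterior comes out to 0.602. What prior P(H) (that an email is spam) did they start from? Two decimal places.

In odds form, posterior odds = prior odds × likelihood ratio, so prior odds = posterior odds ÷ LR.
Posterior odds = 0.602/(1−0.602) = 1.5126. LR = 0.55/0.41 = 1.3415.
Prior odds = 1.5126/1.3415 = 1.1275, so P(H) = 1.1275/(1+1.1275) ≈ 0.53.

P(H) = 0.53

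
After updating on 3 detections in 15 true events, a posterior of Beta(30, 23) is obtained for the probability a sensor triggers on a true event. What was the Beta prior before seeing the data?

Beta(27, 11)

A Beta(a, b) prior with s successes and f failures in binomial data gives a Beta(a+s, b+f) posterior.
Subtract the data counts: 30−3=27, 23−12=11.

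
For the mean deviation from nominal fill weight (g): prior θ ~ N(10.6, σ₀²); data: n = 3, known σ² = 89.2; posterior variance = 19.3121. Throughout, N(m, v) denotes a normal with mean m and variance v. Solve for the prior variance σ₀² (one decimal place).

For the Normal–Normal model with known σ², precisions add: τ_n = τ₀ + n/σ².
So 1/σ₀² = 1/19.3121 − 3/89.2 = 0.051781 − 0.033632 = 0.018149.
Hence σ₀² = 1/0.018149 ≈ 55.1.

σ₀² = 55.1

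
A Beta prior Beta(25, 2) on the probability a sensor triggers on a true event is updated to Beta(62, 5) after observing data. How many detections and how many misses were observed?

37 detections and 3 misses

Under Beta–binomial conjugacy the posterior parameters are (α+s, β+f).
Match parameters: s=62−25=37, f=5−2=3.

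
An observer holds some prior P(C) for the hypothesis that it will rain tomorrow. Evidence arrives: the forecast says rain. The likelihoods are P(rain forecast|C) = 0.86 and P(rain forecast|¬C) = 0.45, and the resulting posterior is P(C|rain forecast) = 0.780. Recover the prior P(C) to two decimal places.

P(C) = 0.65

Bayes' rule in odds form gives O(C|E) = O(C)·[P(E|C)/P(E|¬C)], hence O(C) = O(C|E)/LR.
Posterior odds = 0.780/(1−0.780) = 3.5455. LR = 0.86/0.45 = 1.9111.
Prior odds = 3.5455/1.9111 = 1.8552, so P(C) = 1.8552/(1+1.8552) ≈ 0.65.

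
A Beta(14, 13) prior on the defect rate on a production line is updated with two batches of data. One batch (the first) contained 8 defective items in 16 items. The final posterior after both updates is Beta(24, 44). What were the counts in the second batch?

Because Beta–binomial updating is additive in the counts, the combined data contributed (α_post−α_prior, β_post−β_prior) successes and failures.
Total across both batches: 24−14=10 defective items, 44−13=31 good items.
Subtract the first batch: 10−8=2 defective items and 31−8=23 good items.

2 defective items and 23 good items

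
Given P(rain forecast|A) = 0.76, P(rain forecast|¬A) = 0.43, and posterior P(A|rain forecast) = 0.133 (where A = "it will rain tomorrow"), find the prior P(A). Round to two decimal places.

In odds form, posterior odds = prior odds × likelihood ratio, so prior odds = posterior odds ÷ LR.
Posterior odds = 0.133/(1−0.133) = 0.1534. LR = 0.76/0.43 = 1.7674.
Prior odds = 0.1534/1.7674 = 0.0868, so P(A) = 0.0868/(1+0.0868) ≈ 0.08.

P(A) = 0.08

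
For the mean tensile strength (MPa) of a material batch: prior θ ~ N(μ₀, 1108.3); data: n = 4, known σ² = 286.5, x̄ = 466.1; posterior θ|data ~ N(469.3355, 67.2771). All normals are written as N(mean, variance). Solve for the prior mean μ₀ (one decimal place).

The posterior mean is a precision-weighted average: μ_n = (τ₀μ₀ + τ_data·x̄)/(τ₀+τ_data), with τ₀=1/σ₀² and τ_data=n/σ².
Here τ₀ = 1/1108.3 = 0.000902 and τ_data = 4/286.5 = 0.013962, so τ_n = 0.014864.
Rearranging for μ₀: μ₀ = (μ_n·τ_n − τ_data·x̄)/τ₀ = (469.3355·0.014864 − 0.013962·466.1) / 0.000902 = 0.468515/0.000902 ≈ 519.4.

μ₀ = 519.4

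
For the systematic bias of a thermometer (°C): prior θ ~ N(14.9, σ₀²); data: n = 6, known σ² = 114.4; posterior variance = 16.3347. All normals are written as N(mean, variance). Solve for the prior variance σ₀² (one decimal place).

σ₀² = 114.0

For the Normal–Normal model with known σ², precisions add: τ_n = τ₀ + n/σ².
So 1/σ₀² = 1/16.3347 − 6/114.4 = 0.061219 − 0.052448 = 0.008771.
Hence σ₀² = 1/0.008771 ≈ 114.0.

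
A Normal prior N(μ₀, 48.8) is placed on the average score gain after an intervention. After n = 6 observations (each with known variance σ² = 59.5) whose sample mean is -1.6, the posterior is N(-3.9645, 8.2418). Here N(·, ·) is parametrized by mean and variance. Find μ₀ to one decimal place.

The posterior mean is a precision-weighted average: μ_n = (τ₀μ₀ + τ_data·x̄)/(τ₀+τ_data), with τ₀=1/σ₀² and τ_data=n/σ².
Here τ₀ = 1/48.8 = 0.020492 and τ_data = 6/59.5 = 0.100840, so τ_n = 0.121332.
Rearranging for μ₀: μ₀ = (μ_n·τ_n − τ_data·x̄)/τ₀ = (-3.9645·0.121332 − 0.100840·-1.6) / 0.020492 = -0.319677/0.020492 ≈ -15.6.

μ₀ = -15.6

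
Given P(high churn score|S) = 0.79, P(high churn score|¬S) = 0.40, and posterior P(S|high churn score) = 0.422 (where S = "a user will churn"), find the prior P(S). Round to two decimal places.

In odds form, posterior odds = prior odds × likelihood ratio, so prior odds = posterior odds ÷ LR.
Posterior odds = 0.422/(1−0.422) = 0.7301. LR = 0.79/0.40 = 1.9750.
Prior odds = 0.7301/1.9750 = 0.3697, so P(S) = 0.3697/(1+0.3697) ≈ 0.27.

P(S) = 0.27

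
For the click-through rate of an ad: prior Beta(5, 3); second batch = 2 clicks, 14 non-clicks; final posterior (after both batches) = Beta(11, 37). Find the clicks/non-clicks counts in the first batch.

4 clicks and 20 non-clicks

Sequential conjugate updates are equivalent to a single update on the pooled data, so total successes = posterior α − prior α and total failures = posterior β − prior β.
Total across both batches: 11−5=6 clicks, 37−3=34 non-clicks.
Subtract the second batch: 6−2=4 clicks and 34−14=20 non-clicks.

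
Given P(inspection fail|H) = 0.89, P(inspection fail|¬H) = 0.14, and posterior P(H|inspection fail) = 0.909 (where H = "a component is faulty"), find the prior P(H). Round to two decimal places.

Bayes' rule in odds form gives O(H|E) = O(H)·[P(E|H)/P(E|¬H)], hence O(H) = O(H|E)/LR.
Posterior odds = 0.909/(1−0.909) = 9.9890. LR = 0.89/0.14 = 6.3571.
Prior odds = 9.9890/6.3571 = 1.5713, so P(H) = 1.5713/(1+1.5713) ≈ 0.61.

P(H) = 0.61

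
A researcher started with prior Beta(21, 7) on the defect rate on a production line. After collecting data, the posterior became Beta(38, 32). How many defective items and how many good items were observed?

Under Beta–binomial conjugacy the posterior parameters are (α+s, β+f).
So s = 38 − 21 = 17 and f = 32 − 7 = 25.

17 defective items and 25 good items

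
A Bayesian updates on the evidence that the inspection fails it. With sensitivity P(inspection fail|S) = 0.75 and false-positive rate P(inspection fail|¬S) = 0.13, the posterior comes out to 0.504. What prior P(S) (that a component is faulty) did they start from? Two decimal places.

Bayes' rule in odds form gives O(S|E) = O(S)·[P(E|S)/P(E|¬S)], hence O(S) = O(S|E)/LR.
Posterior odds = 0.504/(1−0.504) = 1.0161. LR = 0.75/0.13 = 5.7692.
Prior odds = 1.0161/5.7692 = 0.1761, so P(S) = 0.1761/(1+0.1761) ≈ 0.15.

P(S) = 0.15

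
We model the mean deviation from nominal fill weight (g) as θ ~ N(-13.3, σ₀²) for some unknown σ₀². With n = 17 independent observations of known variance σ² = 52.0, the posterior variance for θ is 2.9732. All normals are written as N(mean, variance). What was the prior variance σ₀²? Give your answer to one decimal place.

For the Normal–Normal model with known σ², precisions add: τ_n = τ₀ + n/σ².
So 1/σ₀² = 1/2.9732 − 17/52.0 = 0.336338 − 0.326923 = 0.009415.
Hence σ₀² = 1/0.009415 ≈ 106.2.

σ₀² = 106.2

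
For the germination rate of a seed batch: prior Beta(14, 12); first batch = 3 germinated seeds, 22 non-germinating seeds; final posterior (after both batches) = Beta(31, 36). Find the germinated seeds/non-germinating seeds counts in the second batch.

Sequential conjugate updates are equivalent to a single update on the pooled data, so total successes = posterior α − prior α and total failures = posterior β − prior β.
Total across both batches: 31−14=17 germinated seeds, 36−12=24 non-germinating seeds.
Subtract the first batch: 17−3=14 germinated seeds and 24−22=2 non-germinating seeds.

14 germinated seeds and 2 non-germinating seeds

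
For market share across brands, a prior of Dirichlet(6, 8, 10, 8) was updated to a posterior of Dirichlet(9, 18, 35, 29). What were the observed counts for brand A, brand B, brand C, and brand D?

counts (3, 10, 25, 21)

For a Dirichlet(α) prior with multinomial counts c, the posterior is Dirichlet(α + c) componentwise.
Counts are posterior − prior componentwise: 9−6=3, 18−8=10, 35−10=25, 29−8=21.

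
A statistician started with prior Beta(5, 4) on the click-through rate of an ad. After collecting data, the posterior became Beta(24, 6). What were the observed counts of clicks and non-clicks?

A Beta(a, b) prior with s successes and f failures in binomial data gives a Beta(a+s, b+f) posterior.
Match parameters: s=24−5=19, f=6−4=2.

19 clicks and 2 non-clicks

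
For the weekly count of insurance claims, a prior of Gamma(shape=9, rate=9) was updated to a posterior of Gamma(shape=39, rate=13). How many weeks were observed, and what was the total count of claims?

Gamma–Poisson conjugacy: posterior shape = α + Σxᵢ, posterior rate = β + n.
Matching: Σxᵢ = 39 − 9 = 30 and n = 13 − 9 = 4.

n = 4 weeks with total 30 claims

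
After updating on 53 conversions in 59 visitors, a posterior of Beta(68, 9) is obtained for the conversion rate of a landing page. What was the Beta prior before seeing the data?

A Beta(a, b) prior with s successes and f failures in binomial data gives a Beta(a+s, b+f) posterior.
So a = 68 − 53 = 15 and b = 9 − 6 = 3.

Beta(15, 3)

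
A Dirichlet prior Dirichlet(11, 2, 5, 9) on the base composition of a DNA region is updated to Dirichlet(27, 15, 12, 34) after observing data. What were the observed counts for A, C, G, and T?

counts (16, 13, 7, 25)

For a Dirichlet(α) prior with multinomial counts c, the posterior is Dirichlet(α + c) componentwise.
Counts are posterior − prior componentwise: 27−11=16, 15−2=13, 12−5=7, 34−9=25.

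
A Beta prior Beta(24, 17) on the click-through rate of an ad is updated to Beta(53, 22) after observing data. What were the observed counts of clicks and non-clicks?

29 clicks and 5 non-clicks

A Beta(a, b) prior with s successes and f failures in binomial data gives a Beta(a+s, b+f) posterior.
So s = 53 − 24 = 29 and f = 22 − 17 = 5.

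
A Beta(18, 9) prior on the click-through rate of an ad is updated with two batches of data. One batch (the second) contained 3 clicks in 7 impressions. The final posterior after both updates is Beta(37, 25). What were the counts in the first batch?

Because Beta–binomial updating is additive in the counts, the combined data contributed (α_post−α_prior, β_post−β_prior) successes and failures.
Total across both batches: 37−18=19 clicks, 25−9=16 non-clicks.
Subtract the second batch: 19−3=16 clicks and 16−4=12 non-clicks.

16 clicks and 12 non-clicks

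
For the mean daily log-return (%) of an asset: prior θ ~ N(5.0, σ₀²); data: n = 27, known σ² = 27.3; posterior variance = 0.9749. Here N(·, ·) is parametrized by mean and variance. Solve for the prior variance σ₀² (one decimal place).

Posterior precision equals prior precision plus data precision: 1/σ_n² = 1/σ₀² + n/σ².
So 1/σ₀² = 1/0.9749 − 27/27.3 = 1.025746 − 0.989011 = 0.036735.
Hence σ₀² = 1/0.036735 ≈ 27.2.

σ₀² = 27.2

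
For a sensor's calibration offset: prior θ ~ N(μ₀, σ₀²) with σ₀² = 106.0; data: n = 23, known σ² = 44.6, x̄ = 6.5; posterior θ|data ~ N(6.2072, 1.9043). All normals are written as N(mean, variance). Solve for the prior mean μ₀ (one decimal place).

The posterior mean is a precision-weighted average: μ_n = (τ₀μ₀ + τ_data·x̄)/(τ₀+τ_data), with τ₀=1/σ₀² and τ_data=n/σ².
Here τ₀ = 1/106.0 = 0.009434 and τ_data = 23/44.6 = 0.515695, so τ_n = 0.525129.
Rearranging for μ₀: μ₀ = (μ_n·τ_n − τ_data·x̄)/τ₀ = (6.2072·0.525129 − 0.515695·6.5) / 0.009434 = -0.092437/0.009434 ≈ -9.8.

μ₀ = -9.8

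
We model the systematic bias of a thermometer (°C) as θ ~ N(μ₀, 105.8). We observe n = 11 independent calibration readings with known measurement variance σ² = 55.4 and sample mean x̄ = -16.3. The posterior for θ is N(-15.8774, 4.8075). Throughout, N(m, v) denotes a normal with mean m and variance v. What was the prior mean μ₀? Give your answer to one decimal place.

μ₀ = -7.0

With known observation variance, the Normal–Normal posterior has precision τ_n = τ₀ + n/σ² and mean μ_n = (τ₀μ₀ + (n/σ²)x̄)/τ_n.
Here τ₀ = 1/105.8 = 0.009452 and τ_data = 11/55.4 = 0.198556, so τ_n = 0.208008.
Rearranging for μ₀: μ₀ = (μ_n·τ_n − τ_data·x̄)/τ₀ = (-15.8774·0.208008 − 0.198556·-16.3) / 0.009452 = -0.066163/0.009452 ≈ -7.0.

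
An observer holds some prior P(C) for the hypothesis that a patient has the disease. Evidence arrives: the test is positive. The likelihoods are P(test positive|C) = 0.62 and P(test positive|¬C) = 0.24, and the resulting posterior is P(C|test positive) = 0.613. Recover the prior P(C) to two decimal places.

P(C) = 0.38

In odds form, posterior odds = prior odds × likelihood ratio, so prior odds = posterior odds ÷ LR.
Posterior odds = 0.613/(1−0.613) = 1.5840. LR = 0.62/0.24 = 2.5833.
Prior odds = 1.5840/2.5833 = 0.6132, so P(C) = 0.6132/(1+0.6132) ≈ 0.38.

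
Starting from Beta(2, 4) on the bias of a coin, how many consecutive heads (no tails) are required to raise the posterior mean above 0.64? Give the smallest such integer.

After k heads and 0 tails the posterior is Beta(2+k, 4), with mean (2+k)/(2+4+k).
Set (2+k)/(6+k) > 0.64 and solve: k > (0.64·6 − 2)/(1 − 0.64) = 5.111.
The smallest integer exceeding 5.111 is 6, and checking k=6: (8)/(12) = 0.6667 > 0.64.

k = 6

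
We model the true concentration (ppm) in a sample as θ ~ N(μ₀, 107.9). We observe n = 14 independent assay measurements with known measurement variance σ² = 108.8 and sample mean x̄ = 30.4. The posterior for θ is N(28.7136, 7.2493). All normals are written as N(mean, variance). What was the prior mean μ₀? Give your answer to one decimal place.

With known observation variance, the Normal–Normal posterior has precision τ_n = τ₀ + n/σ² and mean μ_n = (τ₀μ₀ + (n/σ²)x̄)/τ_n.
Here τ₀ = 1/107.9 = 0.009268 and τ_data = 14/108.8 = 0.128676, so τ_n = 0.137944.
Rearranging for μ₀: μ₀ = (μ_n·τ_n − τ_data·x̄)/τ₀ = (28.7136·0.137944 − 0.128676·30.4) / 0.009268 = 0.049118/0.009268 ≈ 5.3.

μ₀ = 5.3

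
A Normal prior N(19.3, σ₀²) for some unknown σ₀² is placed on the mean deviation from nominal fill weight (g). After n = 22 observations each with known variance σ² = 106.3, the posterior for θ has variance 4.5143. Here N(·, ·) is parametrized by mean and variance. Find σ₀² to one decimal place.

For the Normal–Normal model with known σ², precisions add: τ_n = τ₀ + n/σ².
So 1/σ₀² = 1/4.5143 − 22/106.3 = 0.221518 − 0.206961 = 0.014557.
Hence σ₀² = 1/0.014557 ≈ 68.7.

σ₀² = 68.7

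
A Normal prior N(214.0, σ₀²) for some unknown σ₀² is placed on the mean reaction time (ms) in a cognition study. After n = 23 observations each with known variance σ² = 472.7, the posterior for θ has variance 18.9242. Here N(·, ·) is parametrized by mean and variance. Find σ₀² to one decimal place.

σ₀² = 238.9

For the Normal–Normal model with known σ², precisions add: τ_n = τ₀ + n/σ².
So 1/σ₀² = 1/18.9242 − 23/472.7 = 0.052842 − 0.048657 = 0.004185.
Hence σ₀² = 1/0.004185 ≈ 238.9.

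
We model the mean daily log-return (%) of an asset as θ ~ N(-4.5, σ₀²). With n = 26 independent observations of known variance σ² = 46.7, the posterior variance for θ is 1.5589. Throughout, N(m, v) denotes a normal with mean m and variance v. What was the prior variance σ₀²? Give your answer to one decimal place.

σ₀² = 11.8

For the Normal–Normal model with known σ², precisions add: τ_n = τ₀ + n/σ².
So 1/σ₀² = 1/1.5589 − 26/46.7 = 0.641478 − 0.556745 = 0.084733.
Hence σ₀² = 1/0.084733 ≈ 11.8.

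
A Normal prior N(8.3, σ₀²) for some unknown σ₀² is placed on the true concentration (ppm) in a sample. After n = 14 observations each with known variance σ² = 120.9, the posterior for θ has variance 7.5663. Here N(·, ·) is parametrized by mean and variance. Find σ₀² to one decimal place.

Posterior precision equals prior precision plus data precision: 1/σ_n² = 1/σ₀² + n/σ².
So 1/σ₀² = 1/7.5663 − 14/120.9 = 0.132165 − 0.115798 = 0.016367.
Hence σ₀² = 1/0.016367 ≈ 61.1.

σ₀² = 61.1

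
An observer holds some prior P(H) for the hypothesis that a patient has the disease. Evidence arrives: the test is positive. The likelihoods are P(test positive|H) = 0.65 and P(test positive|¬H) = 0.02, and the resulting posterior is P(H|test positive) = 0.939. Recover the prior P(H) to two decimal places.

P(H) = 0.32

In odds form, posterior odds = prior odds × likelihood ratio, so prior odds = posterior odds ÷ LR.
Posterior odds = 0.939/(1−0.939) = 15.3934. LR = 0.65/0.02 = 32.5000.
Prior odds = 15.3934/32.5000 = 0.4736, so P(H) = 0.4736/(1+0.4736) ≈ 0.32.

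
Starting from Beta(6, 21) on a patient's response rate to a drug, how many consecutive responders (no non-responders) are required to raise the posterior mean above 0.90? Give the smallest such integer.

After k responders and 0 non-responders the posterior is Beta(6+k, 21), with mean (6+k)/(6+21+k).
Set (6+k)/(27+k) > 0.90 and solve: k > (0.90·27 − 6)/(1 − 0.90) = 183.000.
The smallest integer exceeding 183.000 is 184.

k = 184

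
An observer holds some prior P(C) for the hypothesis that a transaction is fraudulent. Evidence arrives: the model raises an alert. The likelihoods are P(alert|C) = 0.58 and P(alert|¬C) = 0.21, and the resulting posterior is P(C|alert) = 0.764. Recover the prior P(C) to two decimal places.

Bayes' rule in odds form gives O(C|E) = O(C)·[P(E|C)/P(E|¬C)], hence O(C) = O(C|E)/LR.
Posterior odds = 0.764/(1−0.764) = 3.2373. LR = 0.58/0.21 = 2.7619.
Prior odds = 3.2373/2.7619 = 1.1721, so P(C) = 1.1721/(1+1.1721) ≈ 0.54.

P(C) = 0.54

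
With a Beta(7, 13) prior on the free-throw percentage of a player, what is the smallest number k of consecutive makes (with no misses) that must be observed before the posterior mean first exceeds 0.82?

After k makes and 0 misses the posterior is Beta(7+k, 13), with mean (7+k)/(7+13+k).
Set (7+k)/(20+k) > 0.82 and solve: k > (0.82·20 − 7)/(1 − 0.82) = 52.222.
The smallest integer exceeding 52.222 is 53, and checking k=53: (60)/(73) = 0.8219 > 0.82.

k = 53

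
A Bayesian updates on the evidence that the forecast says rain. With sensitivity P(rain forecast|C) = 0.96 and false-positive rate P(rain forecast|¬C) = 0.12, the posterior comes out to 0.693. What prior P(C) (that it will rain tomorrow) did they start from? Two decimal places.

P(C) = 0.22

Bayes' rule in odds form gives O(C|E) = O(C)·[P(E|C)/P(E|¬C)], hence O(C) = O(C|E)/LR.
Posterior odds = 0.693/(1−0.693) = 2.2573. LR = 0.96/0.12 = 8.0000.
Prior odds = 2.2573/8.0000 = 0.2822, so P(C) = 0.2822/(1+0.2822) ≈ 0.22.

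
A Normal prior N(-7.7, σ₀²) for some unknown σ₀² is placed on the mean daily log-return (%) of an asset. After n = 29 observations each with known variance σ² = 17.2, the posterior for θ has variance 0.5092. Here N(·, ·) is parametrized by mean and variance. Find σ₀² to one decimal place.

Posterior precision equals prior precision plus data precision: 1/σ_n² = 1/σ₀² + n/σ².
So 1/σ₀² = 1/0.5092 − 29/17.2 = 1.963865 − 1.686047 = 0.277818.
Hence σ₀² = 1/0.277818 ≈ 3.6.

σ₀² = 3.6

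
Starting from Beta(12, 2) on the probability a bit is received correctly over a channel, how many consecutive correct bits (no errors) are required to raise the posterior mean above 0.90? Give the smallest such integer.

After k correct bits and 0 errors the posterior is Beta(12+k, 2), with mean (12+k)/(12+2+k).
Set (12+k)/(14+k) > 0.90 and solve: k > (0.90·14 − 12)/(1 − 0.90) = 6.000.
The smallest integer exceeding 6.000 is 7, and checking k=7: (19)/(21) = 0.9048 > 0.90.

k = 7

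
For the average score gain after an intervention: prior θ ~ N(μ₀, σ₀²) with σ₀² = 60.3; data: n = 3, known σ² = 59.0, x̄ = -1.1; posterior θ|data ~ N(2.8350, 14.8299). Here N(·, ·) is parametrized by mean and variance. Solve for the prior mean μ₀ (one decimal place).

μ₀ = 14.9

With known observation variance, the Normal–Normal posterior has precision τ_n = τ₀ + n/σ² and mean μ_n = (τ₀μ₀ + (n/σ²)x̄)/τ_n.
Here τ₀ = 1/60.3 = 0.016584 and τ_data = 3/59.0 = 0.050847, so τ_n = 0.067431.
Rearranging for μ₀: μ₀ = (μ_n·τ_n − τ_data·x̄)/τ₀ = (2.8350·0.067431 − 0.050847·-1.1) / 0.016584 = 0.247099/0.016584 ≈ 14.9.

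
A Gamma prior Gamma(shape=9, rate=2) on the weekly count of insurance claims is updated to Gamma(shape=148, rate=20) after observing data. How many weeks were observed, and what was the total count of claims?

Gamma–Poisson conjugacy: posterior shape = α + Σxᵢ, posterior rate = β + n.
Matching: Σxᵢ = 148 − 9 = 139 and n = 20 − 2 = 18.

n = 18 weeks with total 139 claims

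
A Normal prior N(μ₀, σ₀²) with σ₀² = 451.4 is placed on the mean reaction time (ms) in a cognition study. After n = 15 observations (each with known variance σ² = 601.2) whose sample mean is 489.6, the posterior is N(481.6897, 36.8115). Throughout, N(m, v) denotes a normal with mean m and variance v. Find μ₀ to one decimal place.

μ₀ = 392.6

The posterior mean is a precision-weighted average: μ_n = (τ₀μ₀ + τ_data·x̄)/(τ₀+τ_data), with τ₀=1/σ₀² and τ_data=n/σ².
Here τ₀ = 1/451.4 = 0.002215 and τ_data = 15/601.2 = 0.024950, so τ_n = 0.027165.
Rearranging for μ₀: μ₀ = (μ_n·τ_n − τ_data·x̄)/τ₀ = (481.6897·0.027165 − 0.024950·489.6) / 0.002215 = 0.869581/0.002215 ≈ 392.6.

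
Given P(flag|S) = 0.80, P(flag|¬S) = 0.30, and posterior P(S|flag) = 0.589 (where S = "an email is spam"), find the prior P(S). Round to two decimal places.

Bayes' rule in odds form gives O(S|E) = O(S)·[P(E|S)/P(E|¬S)], hence O(S) = O(S|E)/LR.
Posterior odds = 0.589/(1−0.589) = 1.4331. LR = 0.80/0.30 = 2.6667.
Prior odds = 1.4331/2.6667 = 0.5374, so P(S) = 0.5374/(1+0.5374) ≈ 0.35.

P(S) = 0.35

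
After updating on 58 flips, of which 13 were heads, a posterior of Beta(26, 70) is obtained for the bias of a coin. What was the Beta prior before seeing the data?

Beta is conjugate to the binomial likelihood: posterior = Beta(a+s, b+f).
Subtract the data counts: 26−13=13, 70−45=25.

Beta(13, 25)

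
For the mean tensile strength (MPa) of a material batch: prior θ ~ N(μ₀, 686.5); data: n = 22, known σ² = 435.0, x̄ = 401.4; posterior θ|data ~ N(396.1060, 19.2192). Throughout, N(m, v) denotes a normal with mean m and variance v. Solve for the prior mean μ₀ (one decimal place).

The posterior mean is a precision-weighted average: μ_n = (τ₀μ₀ + τ_data·x̄)/(τ₀+τ_data), with τ₀=1/σ₀² and τ_data=n/σ².
Here τ₀ = 1/686.5 = 0.001457 and τ_data = 22/435.0 = 0.050575, so τ_n = 0.052032.
Rearranging for μ₀: μ₀ = (μ_n·τ_n − τ_data·x̄)/τ₀ = (396.1060·0.052032 − 0.050575·401.4) / 0.001457 = 0.309382/0.001457 ≈ 212.3.

μ₀ = 212.3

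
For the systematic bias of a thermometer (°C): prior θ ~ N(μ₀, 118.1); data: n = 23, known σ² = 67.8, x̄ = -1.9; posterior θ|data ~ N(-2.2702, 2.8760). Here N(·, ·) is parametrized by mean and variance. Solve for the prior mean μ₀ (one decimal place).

μ₀ = -17.1

The posterior mean is a precision-weighted average: μ_n = (τ₀μ₀ + τ_data·x̄)/(τ₀+τ_data), with τ₀=1/σ₀² and τ_data=n/σ².
Here τ₀ = 1/118.1 = 0.008467 and τ_data = 23/67.8 = 0.339233, so τ_n = 0.347700.
Rearranging for μ₀: μ₀ = (μ_n·τ_n − τ_data·x̄)/τ₀ = (-2.2702·0.347700 − 0.339233·-1.9) / 0.008467 = -0.144806/0.008467 ≈ -17.1.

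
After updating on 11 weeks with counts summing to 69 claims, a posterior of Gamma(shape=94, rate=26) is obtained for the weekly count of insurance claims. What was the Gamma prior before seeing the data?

A Gamma(α, β) prior (rate parametrization) on a Poisson rate with n observations summing to S gives posterior Gamma(α+S, β+n).
So α = 94 − 69 = 25 and β = 26 − 11 = 15.

Gamma(shape=25, rate=15)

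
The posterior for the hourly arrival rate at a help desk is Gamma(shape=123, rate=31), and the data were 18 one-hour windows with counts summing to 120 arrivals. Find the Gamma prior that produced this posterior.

Gamma(shape=3, rate=13)

Gamma–Poisson conjugacy: posterior shape = α + Σxᵢ, posterior rate = β + n.
So α = 123 − 120 = 3 and β = 31 − 18 = 13.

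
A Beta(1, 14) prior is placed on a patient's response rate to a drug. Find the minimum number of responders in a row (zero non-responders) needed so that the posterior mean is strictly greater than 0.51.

k = 14

After k responders and 0 non-responders the posterior is Beta(1+k, 14), with mean (1+k)/(1+14+k).
Set (1+k)/(15+k) > 0.51 and solve: k > (0.51·15 − 1)/(1 − 0.51) = 13.571.
The smallest integer exceeding 13.571 is 14.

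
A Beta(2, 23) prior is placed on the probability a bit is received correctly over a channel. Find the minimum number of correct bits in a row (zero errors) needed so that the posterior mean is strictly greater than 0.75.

After k correct bits and 0 errors the posterior is Beta(2+k, 23), with mean (2+k)/(2+23+k).
Set (2+k)/(25+k) > 0.75 and solve: k > (0.75·25 − 2)/(1 − 0.75) = 67.000.
The smallest integer exceeding 67.000 is 68.

k = 68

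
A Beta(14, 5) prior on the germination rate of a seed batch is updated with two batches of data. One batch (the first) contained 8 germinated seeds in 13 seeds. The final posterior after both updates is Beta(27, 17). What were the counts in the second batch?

5 germinated seeds and 7 non-germinating seeds

Sequential conjugate updates are equivalent to a single update on the pooled data, so total successes = posterior α − prior α and total failures = posterior β − prior β.
Total across both batches: 27−14=13 germinated seeds, 17−5=12 non-germinating seeds.
Subtract the first batch: 13−8=5 germinated seeds and 12−5=7 non-germinating seeds.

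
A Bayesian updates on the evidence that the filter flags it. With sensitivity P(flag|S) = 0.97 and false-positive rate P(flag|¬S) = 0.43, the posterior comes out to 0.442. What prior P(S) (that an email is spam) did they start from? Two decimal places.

P(S) = 0.26

In odds form, posterior odds = prior odds × likelihood ratio, so prior odds = posterior odds ÷ LR.
Posterior odds = 0.442/(1−0.442) = 0.7921. LR = 0.97/0.43 = 2.2558.
Prior odds = 0.7921/2.2558 = 0.3511, so P(S) = 0.3511/(1+0.3511) ≈ 0.26.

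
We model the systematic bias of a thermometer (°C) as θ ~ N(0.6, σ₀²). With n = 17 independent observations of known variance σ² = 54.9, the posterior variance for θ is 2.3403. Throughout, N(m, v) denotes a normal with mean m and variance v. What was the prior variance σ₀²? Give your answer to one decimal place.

σ₀² = 8.5

Posterior precision equals prior precision plus data precision: 1/σ_n² = 1/σ₀² + n/σ².
So 1/σ₀² = 1/2.3403 − 17/54.9 = 0.427296 − 0.309654 = 0.117642.
Hence σ₀² = 1/0.117642 ≈ 8.5.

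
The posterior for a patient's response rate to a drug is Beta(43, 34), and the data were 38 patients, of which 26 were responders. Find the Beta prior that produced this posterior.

Under Beta–binomial conjugacy the posterior parameters are (a+s, b+f).
So a = 43 − 26 = 17 and b = 34 − 12 = 22.

Beta(17, 22)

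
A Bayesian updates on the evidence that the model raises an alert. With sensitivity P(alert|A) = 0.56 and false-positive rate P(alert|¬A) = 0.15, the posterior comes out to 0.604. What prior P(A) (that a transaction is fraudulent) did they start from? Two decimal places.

P(A) = 0.29

In odds form, posterior odds = prior odds × likelihood ratio, so prior odds = posterior odds ÷ LR.
Posterior odds = 0.604/(1−0.604) = 1.5253. LR = 0.56/0.15 = 3.7333.
Prior odds = 1.5253/3.7333 = 0.4086, so P(A) = 0.4086/(1+0.4086) ≈ 0.29.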